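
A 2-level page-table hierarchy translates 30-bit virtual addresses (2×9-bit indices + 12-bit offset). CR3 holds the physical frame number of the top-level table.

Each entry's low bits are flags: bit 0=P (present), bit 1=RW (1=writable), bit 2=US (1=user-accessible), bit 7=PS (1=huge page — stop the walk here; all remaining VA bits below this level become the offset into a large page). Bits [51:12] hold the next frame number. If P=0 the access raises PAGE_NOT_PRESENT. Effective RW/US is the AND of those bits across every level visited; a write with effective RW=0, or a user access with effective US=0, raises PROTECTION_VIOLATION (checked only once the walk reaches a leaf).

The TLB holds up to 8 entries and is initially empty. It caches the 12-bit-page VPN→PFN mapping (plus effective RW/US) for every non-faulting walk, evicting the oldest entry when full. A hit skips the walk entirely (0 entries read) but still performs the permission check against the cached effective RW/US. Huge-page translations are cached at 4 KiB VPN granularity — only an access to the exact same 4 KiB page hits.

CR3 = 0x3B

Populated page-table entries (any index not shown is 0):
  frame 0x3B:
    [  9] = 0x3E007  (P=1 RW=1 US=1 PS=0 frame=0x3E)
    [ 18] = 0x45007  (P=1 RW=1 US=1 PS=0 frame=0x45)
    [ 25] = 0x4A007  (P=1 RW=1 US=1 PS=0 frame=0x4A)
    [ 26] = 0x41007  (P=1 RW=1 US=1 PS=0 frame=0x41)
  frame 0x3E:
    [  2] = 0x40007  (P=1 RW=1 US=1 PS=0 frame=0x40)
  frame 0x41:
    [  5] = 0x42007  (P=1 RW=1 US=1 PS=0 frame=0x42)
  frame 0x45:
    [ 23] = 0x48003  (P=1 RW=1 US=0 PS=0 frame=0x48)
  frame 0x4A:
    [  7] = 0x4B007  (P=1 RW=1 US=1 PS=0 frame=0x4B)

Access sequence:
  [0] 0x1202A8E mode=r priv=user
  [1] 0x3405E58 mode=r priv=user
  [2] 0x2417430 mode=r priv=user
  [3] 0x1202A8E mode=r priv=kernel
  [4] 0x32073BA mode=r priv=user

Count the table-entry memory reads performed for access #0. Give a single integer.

Per-access translation:
#0 VA=0x1202A8E (r,user):
  L0: frame=0x3B idx=9 entry=0x3E007 [P=1 RW=1 US=1 PS=0]
  L1: frame=0x3E idx=2 entry=0x40007 [P=1 RW=1 US=1 PS=0]
  ⇒ phys 0x40A8E  [2 reads]
#1 VA=0x3405E58 (r,user):
  L0: frame=0x3B idx=26 entry=0x41007 [P=1 RW=1 US=1 PS=0]
  L1: frame=0x41 idx=5 entry=0x42007 [P=1 RW=1 US=1 PS=0]
  ⇒ phys 0x42E58  [2 reads]
#2 VA=0x2417430 (r,user):
  L0: frame=0x3B idx=18 entry=0x45007 [P=1 RW=1 US=1 PS=0]
  L1: frame=0x45 idx=23 entry=0x48003 [P=1 RW=1 US=0 PS=0]
  ⇒ fault: PROTECTION_VIOLATION  — 2 lookups
#3 VA=0x1202A8E (r,kernel):
  TLB hit vpn=0x1202 → PA=0x40A8E
#4 VA=0x32073BA (r,user):
  L0: frame=0x3B idx=25 entry=0x4A007 [P=1 RW=1 US=1 PS=0]
  L1: frame=0x4A idx=7 entry=0x4B007 [P=1 RW=1 US=1 PS=0]
  ⇒ phys 0x4B3BA  [2 reads]

Entries read for #0: 2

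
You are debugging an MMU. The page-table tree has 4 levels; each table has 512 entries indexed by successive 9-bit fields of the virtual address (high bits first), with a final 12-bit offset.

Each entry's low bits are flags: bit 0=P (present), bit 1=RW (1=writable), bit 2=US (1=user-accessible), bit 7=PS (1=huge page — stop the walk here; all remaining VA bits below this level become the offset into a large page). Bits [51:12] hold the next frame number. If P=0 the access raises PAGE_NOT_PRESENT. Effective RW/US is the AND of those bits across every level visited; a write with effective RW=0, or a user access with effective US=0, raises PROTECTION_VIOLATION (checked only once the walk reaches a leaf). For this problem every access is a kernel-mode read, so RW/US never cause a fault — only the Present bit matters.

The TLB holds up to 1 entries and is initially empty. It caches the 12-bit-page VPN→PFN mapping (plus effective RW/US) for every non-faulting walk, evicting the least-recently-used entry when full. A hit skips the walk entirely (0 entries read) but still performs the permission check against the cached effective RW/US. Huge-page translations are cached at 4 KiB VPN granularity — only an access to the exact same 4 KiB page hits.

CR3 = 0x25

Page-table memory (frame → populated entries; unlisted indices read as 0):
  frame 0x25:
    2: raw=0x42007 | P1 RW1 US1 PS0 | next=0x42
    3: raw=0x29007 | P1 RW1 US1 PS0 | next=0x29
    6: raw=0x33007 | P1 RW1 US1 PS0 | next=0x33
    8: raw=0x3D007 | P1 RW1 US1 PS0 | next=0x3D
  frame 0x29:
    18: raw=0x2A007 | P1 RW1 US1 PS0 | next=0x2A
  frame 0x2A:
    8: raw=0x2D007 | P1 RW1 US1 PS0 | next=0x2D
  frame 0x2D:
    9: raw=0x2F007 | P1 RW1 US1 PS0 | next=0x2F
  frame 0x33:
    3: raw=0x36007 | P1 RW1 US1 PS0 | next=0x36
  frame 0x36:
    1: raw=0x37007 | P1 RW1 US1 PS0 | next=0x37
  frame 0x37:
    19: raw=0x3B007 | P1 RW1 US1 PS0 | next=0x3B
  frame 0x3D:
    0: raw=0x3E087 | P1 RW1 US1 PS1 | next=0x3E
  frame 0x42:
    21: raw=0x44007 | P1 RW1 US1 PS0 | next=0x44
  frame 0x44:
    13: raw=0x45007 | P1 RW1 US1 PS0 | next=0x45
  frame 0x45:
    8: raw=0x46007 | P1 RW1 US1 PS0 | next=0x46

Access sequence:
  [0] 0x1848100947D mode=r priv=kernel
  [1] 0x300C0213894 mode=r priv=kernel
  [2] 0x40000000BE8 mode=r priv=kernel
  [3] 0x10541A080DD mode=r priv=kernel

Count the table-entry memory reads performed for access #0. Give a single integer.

Walk each access:
#0 VA=0x1848100947D (r,kernel):
  L0: frame=0x25 idx=3 entry=0x29007 [P=1 RW=1 US=1 PS=0]
  L1: frame=0x29 idx=18 entry=0x2A007 [P=1 RW=1 US=1 PS=0]
  L2: frame=0x2A idx=8 entry=0x2D007 [P=1 RW=1 US=1 PS=0]
  L3: frame=0x2D idx=9 entry=0x2F007 [P=1 RW=1 US=1 PS=0]
  ⇒ phys 0x2F47D  [4 reads]
#1 VA=0x300C0213894 (r,kernel):
  L0: frame=0x25 idx=6 entry=0x33007 [P=1 RW=1 US=1 PS=0]
  L1: frame=0x33 idx=3 entry=0x36007 [P=1 RW=1 US=1 PS=0]
  L2: frame=0x36 idx=1 entry=0x37007 [P=1 RW=1 US=1 PS=0]
  L3: frame=0x37 idx=19 entry=0x3B007 [P=1 RW=1 US=1 PS=0]
  ⇒ phys 0x3B894  [4 reads]
#2 VA=0x40000000BE8 (r,kernel):
  L0: frame=0x25 idx=8 entry=0x3D007 [P=1 RW=1 US=1 PS=0]
  L1: frame=0x3D idx=0 entry=0x3E087 [P=1 RW=1 US=1 PS=1]
  ⇒ phys 0x3EBE8 (huge @L1)  [2 reads]
#3 VA=0x10541A080DD (r,kernel):
  L0: frame=0x25 idx=2 entry=0x42007 [P=1 RW=1 US=1 PS=0]
  L1: frame=0x42 idx=21 entry=0x44007 [P=1 RW=1 US=1 PS=0]
  L2: frame=0x44 idx=13 entry=0x45007 [P=1 RW=1 US=1 PS=0]
  L3: frame=0x45 idx=8 entry=0x46007 [P=1 RW=1 US=1 PS=0]
  ⇒ phys 0x460DD  [4 reads]

Entries read for #0: 4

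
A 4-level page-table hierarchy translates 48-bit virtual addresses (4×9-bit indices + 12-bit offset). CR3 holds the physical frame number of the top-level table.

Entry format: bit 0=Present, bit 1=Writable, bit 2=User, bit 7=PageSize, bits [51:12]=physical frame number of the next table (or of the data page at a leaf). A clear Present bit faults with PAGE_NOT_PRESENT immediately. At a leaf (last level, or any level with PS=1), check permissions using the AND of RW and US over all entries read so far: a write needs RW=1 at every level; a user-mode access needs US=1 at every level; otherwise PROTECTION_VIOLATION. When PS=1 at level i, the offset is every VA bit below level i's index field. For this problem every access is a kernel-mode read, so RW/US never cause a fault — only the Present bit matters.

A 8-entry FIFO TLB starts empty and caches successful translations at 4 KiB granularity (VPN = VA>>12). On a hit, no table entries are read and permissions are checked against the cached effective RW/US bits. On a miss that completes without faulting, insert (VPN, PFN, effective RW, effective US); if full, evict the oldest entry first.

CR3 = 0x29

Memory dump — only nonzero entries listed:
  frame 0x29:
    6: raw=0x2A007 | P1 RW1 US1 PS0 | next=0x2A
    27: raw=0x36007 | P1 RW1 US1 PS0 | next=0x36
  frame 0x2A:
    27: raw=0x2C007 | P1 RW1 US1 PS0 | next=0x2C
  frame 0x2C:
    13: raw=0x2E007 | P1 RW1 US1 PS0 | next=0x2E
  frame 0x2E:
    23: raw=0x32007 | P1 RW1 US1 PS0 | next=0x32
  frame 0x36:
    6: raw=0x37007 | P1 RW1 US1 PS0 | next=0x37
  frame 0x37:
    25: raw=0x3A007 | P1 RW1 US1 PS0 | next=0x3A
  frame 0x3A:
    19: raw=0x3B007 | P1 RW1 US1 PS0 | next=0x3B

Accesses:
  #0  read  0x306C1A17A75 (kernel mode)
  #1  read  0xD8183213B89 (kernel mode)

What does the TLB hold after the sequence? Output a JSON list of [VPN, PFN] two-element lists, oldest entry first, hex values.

Per-access translation:
#0 VA=0x306C1A17A75 (r,kernel):
  [0] read 0x29 idx=6: raw=0x2A007 flags P=1 W=1 U=1 S=0
  [1] read 0x2A idx=27: raw=0x2C007 flags P=1 W=1 U=1 S=0
  [2] read 0x2C idx=13: raw=0x2E007 flags P=1 W=1 U=1 S=0
  [3] read 0x2E idx=23: raw=0x32007 flags P=1 W=1 U=1 S=0
  → PA=0x32A75  (4 entries read)
#1 VA=0xD8183213B89 (r,kernel):
  [0] read 0x29 idx=27: raw=0x36007 flags P=1 W=1 U=1 S=0
  [1] read 0x36 idx=6: raw=0x37007 flags P=1 W=1 U=1 S=0
  [2] read 0x37 idx=25: raw=0x3A007 flags P=1 W=1 U=1 S=0
  [3] read 0x3A idx=19: raw=0x3B007 flags P=1 W=1 U=1 S=0
  → PA=0x3BB89  (4 entries read)

TLB: [["0x306C1A17", "0x32"], ["0xD8183213", "0x3B"]]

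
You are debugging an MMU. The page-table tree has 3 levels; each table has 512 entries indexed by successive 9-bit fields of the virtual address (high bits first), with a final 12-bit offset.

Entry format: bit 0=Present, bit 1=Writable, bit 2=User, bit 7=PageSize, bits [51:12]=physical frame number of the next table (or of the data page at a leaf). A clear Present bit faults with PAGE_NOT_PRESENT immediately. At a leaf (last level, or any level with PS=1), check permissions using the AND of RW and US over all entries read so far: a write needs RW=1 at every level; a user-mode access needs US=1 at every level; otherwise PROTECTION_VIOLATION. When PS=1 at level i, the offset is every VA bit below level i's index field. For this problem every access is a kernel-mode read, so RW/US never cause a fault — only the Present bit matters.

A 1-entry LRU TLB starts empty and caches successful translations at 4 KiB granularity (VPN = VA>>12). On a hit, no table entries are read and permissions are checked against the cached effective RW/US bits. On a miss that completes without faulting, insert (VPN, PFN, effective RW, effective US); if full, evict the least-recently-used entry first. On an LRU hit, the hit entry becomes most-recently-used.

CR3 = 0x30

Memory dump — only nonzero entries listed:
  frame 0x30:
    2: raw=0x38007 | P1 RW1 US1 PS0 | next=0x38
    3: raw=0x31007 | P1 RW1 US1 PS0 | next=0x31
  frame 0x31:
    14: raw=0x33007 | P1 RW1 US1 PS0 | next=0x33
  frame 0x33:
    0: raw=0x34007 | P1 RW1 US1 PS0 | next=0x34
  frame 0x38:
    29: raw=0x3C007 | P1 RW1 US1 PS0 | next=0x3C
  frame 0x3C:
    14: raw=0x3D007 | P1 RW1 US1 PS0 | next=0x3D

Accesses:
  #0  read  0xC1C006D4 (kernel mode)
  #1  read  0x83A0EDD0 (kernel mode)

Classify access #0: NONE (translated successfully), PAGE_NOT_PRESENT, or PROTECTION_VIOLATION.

Per-access translation:
#0 VA=0xC1C006D4 (r,kernel):
  L0 @0x30[3] → 0x31007  P=1,RW=1,US=1,PS=0
  L1 @0x31[14] → 0x33007  P=1,RW=1,US=1,PS=0
  L2 @0x33[0] → 0x34007  P=1,RW=1,US=1,PS=0
  → PA=0x346D4  (3 entries read)
#1 VA=0x83A0EDD0 (r,kernel):
  L0 @0x30[2] → 0x38007  P=1,RW=1,US=1,PS=0
  L1 @0x38[29] → 0x3C007  P=1,RW=1,US=1,PS=0
  L2 @0x3C[14] → 0x3D007  P=1,RW=1,US=1,PS=0
  → PA=0x3DDD0  (3 entries read)

Access #0 fault: NONE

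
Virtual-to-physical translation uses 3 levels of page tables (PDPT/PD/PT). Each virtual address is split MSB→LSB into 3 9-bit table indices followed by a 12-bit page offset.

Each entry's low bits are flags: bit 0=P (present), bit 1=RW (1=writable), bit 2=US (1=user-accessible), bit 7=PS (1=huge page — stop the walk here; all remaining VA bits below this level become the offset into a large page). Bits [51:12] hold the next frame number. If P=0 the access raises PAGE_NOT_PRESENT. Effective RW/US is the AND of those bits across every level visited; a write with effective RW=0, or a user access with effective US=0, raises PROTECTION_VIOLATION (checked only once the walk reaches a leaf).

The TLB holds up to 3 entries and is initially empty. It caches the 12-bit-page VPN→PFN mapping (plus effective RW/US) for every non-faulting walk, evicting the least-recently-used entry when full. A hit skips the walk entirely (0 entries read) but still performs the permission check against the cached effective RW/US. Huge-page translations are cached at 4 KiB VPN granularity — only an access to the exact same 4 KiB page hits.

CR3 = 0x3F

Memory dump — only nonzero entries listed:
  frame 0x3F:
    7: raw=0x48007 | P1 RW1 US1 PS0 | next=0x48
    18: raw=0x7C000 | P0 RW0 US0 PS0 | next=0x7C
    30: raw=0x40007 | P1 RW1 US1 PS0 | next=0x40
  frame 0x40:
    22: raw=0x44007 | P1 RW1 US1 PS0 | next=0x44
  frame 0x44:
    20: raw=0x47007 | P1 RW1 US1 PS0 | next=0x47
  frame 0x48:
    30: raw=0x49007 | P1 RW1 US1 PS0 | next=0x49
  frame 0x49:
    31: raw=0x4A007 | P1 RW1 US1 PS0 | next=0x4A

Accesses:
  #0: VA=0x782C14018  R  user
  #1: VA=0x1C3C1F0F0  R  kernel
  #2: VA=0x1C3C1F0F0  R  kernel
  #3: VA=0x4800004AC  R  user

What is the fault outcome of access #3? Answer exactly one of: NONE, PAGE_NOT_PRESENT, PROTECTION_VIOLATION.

Per-access translation:
#0 VA=0x782C14018 (r,user):
  lvl0: tbl 0x3F, slot 30 ⇒ 0x40007 (P1/RW1/US1/PS0)
  lvl1: tbl 0x40, slot 22 ⇒ 0x44007 (P1/RW1/US1/PS0)
  lvl2: tbl 0x44, slot 20 ⇒ 0x47007 (P1/RW1/US1/PS0)
  ⇒ phys 0x47018  [3 reads]
#1 VA=0x1C3C1F0F0 (r,kernel):
  lvl0: tbl 0x3F, slot 7 ⇒ 0x48007 (P1/RW1/US1/PS0)
  lvl1: tbl 0x48, slot 30 ⇒ 0x49007 (P1/RW1/US1/PS0)
  lvl2: tbl 0x49, slot 31 ⇒ 0x4A007 (P1/RW1/US1/PS0)
  ⇒ phys 0x4A0F0  [3 reads]
#2 VA=0x1C3C1F0F0 (r,kernel):
  TLB hit vpn=0x1C3C1F → PA=0x4A0F0
#3 VA=0x4800004AC (r,user):
  lvl0: tbl 0x3F, slot 18 ⇒ 0x7C000 (P0/RW0/US0/PS0)
  ⇒ fault: PAGE_NOT_PRESENT  — 1 lookups

Access #3 fault: PAGE_NOT_PRESENT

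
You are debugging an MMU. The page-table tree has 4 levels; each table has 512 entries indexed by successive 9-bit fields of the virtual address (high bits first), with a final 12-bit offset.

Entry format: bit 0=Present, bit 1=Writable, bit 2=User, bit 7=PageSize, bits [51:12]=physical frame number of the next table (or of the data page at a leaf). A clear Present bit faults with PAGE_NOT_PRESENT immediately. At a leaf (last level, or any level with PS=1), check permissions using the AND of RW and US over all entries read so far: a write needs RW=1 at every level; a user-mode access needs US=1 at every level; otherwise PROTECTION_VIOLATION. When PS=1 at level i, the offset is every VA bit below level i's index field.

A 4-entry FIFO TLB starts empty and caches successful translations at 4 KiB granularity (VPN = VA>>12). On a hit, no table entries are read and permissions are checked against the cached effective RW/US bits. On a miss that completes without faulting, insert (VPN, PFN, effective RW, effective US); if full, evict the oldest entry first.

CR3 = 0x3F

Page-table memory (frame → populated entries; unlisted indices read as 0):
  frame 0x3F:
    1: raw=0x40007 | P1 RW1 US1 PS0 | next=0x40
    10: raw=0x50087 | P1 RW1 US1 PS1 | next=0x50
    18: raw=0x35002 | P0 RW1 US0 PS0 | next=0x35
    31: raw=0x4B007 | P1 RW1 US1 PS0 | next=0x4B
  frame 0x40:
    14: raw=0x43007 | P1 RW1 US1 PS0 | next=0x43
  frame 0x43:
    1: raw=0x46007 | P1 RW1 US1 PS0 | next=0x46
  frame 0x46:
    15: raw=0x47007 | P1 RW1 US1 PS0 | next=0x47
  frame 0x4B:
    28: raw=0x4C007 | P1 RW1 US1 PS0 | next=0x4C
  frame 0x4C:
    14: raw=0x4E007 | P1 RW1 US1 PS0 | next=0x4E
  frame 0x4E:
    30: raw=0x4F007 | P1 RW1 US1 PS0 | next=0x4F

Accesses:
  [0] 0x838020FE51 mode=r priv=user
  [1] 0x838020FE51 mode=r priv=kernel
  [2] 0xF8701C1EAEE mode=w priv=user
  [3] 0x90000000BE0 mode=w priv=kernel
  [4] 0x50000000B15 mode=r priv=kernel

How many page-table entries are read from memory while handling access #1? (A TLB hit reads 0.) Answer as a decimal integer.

Per-access translation:
#0 VA=0x838020FE51 (r,user):
  L0 @0x3F[1] → 0x40007  P=1,RW=1,US=1,PS=0
  L1 @0x40[14] → 0x43007  P=1,RW=1,US=1,PS=0
  L2 @0x43[1] → 0x46007  P=1,RW=1,US=1,PS=0
  L3 @0x46[15] → 0x47007  P=1,RW=1,US=1,PS=0
  ⇒ phys 0x47E51  [4 reads]
#1 VA=0x838020FE51 (r,kernel):
  TLB hit vpn=0x838020F → PA=0x47E51
#2 VA=0xF8701C1EAEE (w,user):
  L0 @0x3F[31] → 0x4B007  P=1,RW=1,US=1,PS=0
  L1 @0x4B[28] → 0x4C007  P=1,RW=1,US=1,PS=0
  L2 @0x4C[14] → 0x4E007  P=1,RW=1,US=1,PS=0
  L3 @0x4E[30] → 0x4F007  P=1,RW=1,US=1,PS=0
  ⇒ phys 0x4FAEE  [4 reads]
#3 VA=0x90000000BE0 (w,kernel):
  L0 @0x3F[18] → 0x35002  P=0,RW=1,US=0,PS=0
  → PAGE_NOT_PRESENT  (1 entries read)
#4 VA=0x50000000B15 (r,kernel):
  L0 @0x3F[10] → 0x50087  P=1,RW=1,US=1,PS=1
  ⇒ phys 0x50B15 (huge @L0)  [1 reads]

Entries read for #1: 0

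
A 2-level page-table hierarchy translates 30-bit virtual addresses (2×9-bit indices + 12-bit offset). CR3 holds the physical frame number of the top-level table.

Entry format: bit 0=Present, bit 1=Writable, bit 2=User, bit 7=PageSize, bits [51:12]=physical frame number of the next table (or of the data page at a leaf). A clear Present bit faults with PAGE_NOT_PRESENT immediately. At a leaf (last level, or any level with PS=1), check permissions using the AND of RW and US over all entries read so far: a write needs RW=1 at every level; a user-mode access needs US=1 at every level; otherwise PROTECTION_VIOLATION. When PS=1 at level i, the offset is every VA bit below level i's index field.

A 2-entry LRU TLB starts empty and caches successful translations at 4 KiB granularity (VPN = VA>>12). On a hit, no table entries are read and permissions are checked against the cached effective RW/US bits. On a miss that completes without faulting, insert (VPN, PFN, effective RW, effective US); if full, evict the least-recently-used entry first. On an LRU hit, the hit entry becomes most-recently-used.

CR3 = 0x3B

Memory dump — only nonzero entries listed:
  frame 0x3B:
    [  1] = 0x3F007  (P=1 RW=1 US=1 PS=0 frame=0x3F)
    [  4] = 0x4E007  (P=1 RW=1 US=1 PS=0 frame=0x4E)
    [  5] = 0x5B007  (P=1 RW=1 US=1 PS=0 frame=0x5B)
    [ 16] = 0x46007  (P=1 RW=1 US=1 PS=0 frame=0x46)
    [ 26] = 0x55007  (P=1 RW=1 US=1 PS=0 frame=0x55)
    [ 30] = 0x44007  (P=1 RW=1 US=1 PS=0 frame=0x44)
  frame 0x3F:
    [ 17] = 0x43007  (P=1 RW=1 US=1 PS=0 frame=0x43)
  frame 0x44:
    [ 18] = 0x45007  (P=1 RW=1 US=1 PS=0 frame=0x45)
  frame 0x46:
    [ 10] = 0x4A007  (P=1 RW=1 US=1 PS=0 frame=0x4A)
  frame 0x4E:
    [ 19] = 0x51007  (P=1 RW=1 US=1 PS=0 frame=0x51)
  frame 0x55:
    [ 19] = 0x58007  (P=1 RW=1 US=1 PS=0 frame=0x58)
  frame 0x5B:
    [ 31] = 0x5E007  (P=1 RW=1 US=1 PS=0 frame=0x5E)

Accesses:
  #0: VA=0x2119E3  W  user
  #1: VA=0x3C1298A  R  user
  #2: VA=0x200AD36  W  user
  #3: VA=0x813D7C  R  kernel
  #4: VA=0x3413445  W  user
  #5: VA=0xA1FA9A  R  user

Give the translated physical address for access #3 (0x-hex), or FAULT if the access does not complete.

Walk each access:
#0 VA=0x2119E3 (w,user):
  [0] read 0x3B idx=1: raw=0x3F007 flags P=1 W=1 U=1 S=0
  [1] read 0x3F idx=17: raw=0x43007 flags P=1 W=1 U=1 S=0
  ⇒ phys 0x439E3  [2 reads]
#1 VA=0x3C1298A (r,user):
  [0] read 0x3B idx=30: raw=0x44007 flags P=1 W=1 U=1 S=0
  [1] read 0x44 idx=18: raw=0x45007 flags P=1 W=1 U=1 S=0
  ⇒ phys 0x4598A  [2 reads]
#2 VA=0x200AD36 (w,user):
  [0] read 0x3B idx=16: raw=0x46007 flags P=1 W=1 U=1 S=0
  [1] read 0x46 idx=10: raw=0x4A007 flags P=1 W=1 U=1 S=0
  ⇒ phys 0x4AD36  [2 reads]
#3 VA=0x813D7C (r,kernel):
  [0] read 0x3B idx=4: raw=0x4E007 flags P=1 W=1 U=1 S=0
  [1] read 0x4E idx=19: raw=0x51007 flags P=1 W=1 U=1 S=0
  ⇒ phys 0x51D7C  [2 reads]
#4 VA=0x3413445 (w,user):
  [0] read 0x3B idx=26: raw=0x55007 flags P=1 W=1 U=1 S=0
  [1] read 0x55 idx=19: raw=0x58007 flags P=1 W=1 U=1 S=0
  ⇒ phys 0x58445  [2 reads]
#5 VA=0xA1FA9A (r,user):
  [0] read 0x3B idx=5: raw=0x5B007 flags P=1 W=1 U=1 S=0
  [1] read 0x5B idx=31: raw=0x5E007 flags P=1 W=1 U=1 S=0
  ⇒ phys 0x5EA9A  [2 reads]

Access #3 PA: 0x51D7C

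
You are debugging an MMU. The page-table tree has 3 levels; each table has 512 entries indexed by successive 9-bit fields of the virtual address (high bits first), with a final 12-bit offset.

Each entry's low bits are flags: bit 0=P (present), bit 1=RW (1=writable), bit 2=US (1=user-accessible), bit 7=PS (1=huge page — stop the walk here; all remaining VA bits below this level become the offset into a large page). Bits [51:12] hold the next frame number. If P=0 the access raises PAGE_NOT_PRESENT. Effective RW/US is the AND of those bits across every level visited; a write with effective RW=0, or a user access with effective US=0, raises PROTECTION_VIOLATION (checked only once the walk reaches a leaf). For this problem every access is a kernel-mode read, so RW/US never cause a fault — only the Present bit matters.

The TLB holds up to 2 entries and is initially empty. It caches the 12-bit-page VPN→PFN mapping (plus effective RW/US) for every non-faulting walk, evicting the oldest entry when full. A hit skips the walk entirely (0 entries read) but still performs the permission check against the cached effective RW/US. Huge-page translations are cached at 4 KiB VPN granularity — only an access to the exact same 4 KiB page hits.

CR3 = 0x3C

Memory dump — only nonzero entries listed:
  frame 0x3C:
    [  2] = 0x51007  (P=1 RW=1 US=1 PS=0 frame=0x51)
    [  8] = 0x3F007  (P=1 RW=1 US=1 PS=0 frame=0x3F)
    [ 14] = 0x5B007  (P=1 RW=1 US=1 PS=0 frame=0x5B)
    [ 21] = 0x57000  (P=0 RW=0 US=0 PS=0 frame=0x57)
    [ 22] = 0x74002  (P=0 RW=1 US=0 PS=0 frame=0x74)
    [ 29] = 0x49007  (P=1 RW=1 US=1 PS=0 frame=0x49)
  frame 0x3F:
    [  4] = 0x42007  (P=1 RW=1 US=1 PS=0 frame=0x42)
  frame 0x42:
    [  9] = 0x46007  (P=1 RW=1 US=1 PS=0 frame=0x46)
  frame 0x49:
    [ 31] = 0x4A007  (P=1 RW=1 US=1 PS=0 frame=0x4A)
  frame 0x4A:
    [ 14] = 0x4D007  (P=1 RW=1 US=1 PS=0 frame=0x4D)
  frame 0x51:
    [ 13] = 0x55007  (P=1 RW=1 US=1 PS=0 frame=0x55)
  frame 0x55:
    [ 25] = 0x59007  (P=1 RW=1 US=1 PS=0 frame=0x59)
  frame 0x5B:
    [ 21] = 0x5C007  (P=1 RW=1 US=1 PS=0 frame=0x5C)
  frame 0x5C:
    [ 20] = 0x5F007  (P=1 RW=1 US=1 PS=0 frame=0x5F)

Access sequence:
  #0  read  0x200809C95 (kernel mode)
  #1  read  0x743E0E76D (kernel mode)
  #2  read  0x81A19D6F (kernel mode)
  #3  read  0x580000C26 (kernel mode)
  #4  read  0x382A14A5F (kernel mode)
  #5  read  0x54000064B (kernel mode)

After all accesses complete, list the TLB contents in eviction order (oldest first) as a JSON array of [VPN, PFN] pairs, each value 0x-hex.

Walk each access:
#0 VA=0x200809C95 (r,kernel):
  L0: frame=0x3C idx=8 entry=0x3F007 [P=1 RW=1 US=1 PS=0]
  L1: frame=0x3F idx=4 entry=0x42007 [P=1 RW=1 US=1 PS=0]
  L2: frame=0x42 idx=9 entry=0x46007 [P=1 RW=1 US=1 PS=0]
  ✓ 0x46C95  — 3 lookups
#1 VA=0x743E0E76D (r,kernel):
  L0: frame=0x3C idx=29 entry=0x49007 [P=1 RW=1 US=1 PS=0]
  L1: frame=0x49 idx=31 entry=0x4A007 [P=1 RW=1 US=1 PS=0]
  L2: frame=0x4A idx=14 entry=0x4D007 [P=1 RW=1 US=1 PS=0]
  ✓ 0x4D76D  — 3 lookups
#2 VA=0x81A19D6F (r,kernel):
  L0: frame=0x3C idx=2 entry=0x51007 [P=1 RW=1 US=1 PS=0]
  L1: frame=0x51 idx=13 entry=0x55007 [P=1 RW=1 US=1 PS=0]
  L2: frame=0x55 idx=25 entry=0x59007 [P=1 RW=1 US=1 PS=0]
  ✓ 0x59D6F  — 3 lookups
#3 VA=0x580000C26 (r,kernel):
  L0: frame=0x3C idx=22 entry=0x74002 [P=0 RW=1 US=0 PS=0]
  ⇒ fault: PAGE_NOT_PRESENT  — 1 lookups
#4 VA=0x382A14A5F (r,kernel):
  L0: frame=0x3C idx=14 entry=0x5B007 [P=1 RW=1 US=1 PS=0]
  L1: frame=0x5B idx=21 entry=0x5C007 [P=1 RW=1 US=1 PS=0]
  L2: frame=0x5C idx=20 entry=0x5F007 [P=1 RW=1 US=1 PS=0]
  ✓ 0x5FA5F  — 3 lookups
#5 VA=0x54000064B (r,kernel):
  L0: frame=0x3C idx=21 entry=0x57000 [P=0 RW=0 US=0 PS=0]
  ⇒ fault: PAGE_NOT_PRESENT  — 1 lookups

TLB: [["0x81A19", "0x59"], ["0x382A14", "0x5F"]]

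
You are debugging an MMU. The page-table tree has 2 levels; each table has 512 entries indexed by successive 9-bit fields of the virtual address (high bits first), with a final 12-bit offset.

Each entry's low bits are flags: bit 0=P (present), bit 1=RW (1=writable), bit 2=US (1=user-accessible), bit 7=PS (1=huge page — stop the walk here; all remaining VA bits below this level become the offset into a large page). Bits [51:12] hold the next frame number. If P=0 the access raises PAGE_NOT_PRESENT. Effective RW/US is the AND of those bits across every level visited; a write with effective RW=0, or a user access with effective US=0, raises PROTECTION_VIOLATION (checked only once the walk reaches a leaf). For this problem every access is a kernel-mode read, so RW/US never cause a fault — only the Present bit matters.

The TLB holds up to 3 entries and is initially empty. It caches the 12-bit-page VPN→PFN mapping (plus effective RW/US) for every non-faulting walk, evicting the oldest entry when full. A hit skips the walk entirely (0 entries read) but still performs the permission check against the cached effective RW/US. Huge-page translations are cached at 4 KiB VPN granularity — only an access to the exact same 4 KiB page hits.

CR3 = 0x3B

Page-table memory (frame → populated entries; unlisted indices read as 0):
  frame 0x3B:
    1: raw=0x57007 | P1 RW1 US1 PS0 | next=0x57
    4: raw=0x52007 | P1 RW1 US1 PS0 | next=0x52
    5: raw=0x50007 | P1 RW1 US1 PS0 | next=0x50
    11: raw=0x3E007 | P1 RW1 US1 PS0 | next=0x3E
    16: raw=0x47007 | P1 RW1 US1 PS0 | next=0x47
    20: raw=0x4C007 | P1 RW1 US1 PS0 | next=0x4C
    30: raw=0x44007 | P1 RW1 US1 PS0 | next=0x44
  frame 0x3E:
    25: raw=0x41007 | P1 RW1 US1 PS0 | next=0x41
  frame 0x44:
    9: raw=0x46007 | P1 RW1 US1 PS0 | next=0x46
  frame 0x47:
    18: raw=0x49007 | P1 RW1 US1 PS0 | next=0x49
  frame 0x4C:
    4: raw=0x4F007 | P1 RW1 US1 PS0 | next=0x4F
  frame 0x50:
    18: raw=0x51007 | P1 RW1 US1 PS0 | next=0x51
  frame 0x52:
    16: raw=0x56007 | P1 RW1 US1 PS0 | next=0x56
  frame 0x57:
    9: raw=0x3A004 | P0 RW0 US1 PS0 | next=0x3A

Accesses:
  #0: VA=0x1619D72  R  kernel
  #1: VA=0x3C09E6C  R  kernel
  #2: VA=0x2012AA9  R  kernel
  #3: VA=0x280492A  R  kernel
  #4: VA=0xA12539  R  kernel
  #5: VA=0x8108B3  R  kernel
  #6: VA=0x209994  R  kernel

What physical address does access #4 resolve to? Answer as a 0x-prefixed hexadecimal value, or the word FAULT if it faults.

Trace:
#0 VA=0x1619D72 (r,kernel):
  [0] read 0x3B idx=11: raw=0x3E007 flags P=1 W=1 U=1 S=0
  [1] read 0x3E idx=25: raw=0x41007 flags P=1 W=1 U=1 S=0
  → PA=0x41D72  (2 entries read)
#1 VA=0x3C09E6C (r,kernel):
  [0] read 0x3B idx=30: raw=0x44007 flags P=1 W=1 U=1 S=0
  [1] read 0x44 idx=9: raw=0x46007 flags P=1 W=1 U=1 S=0
  → PA=0x46E6C  (2 entries read)
#2 VA=0x2012AA9 (r,kernel):
  [0] read 0x3B idx=16: raw=0x47007 flags P=1 W=1 U=1 S=0
  [1] read 0x47 idx=18: raw=0x49007 flags P=1 W=1 U=1 S=0
  → PA=0x49AA9  (2 entries read)
#3 VA=0x280492A (r,kernel):
  [0] read 0x3B idx=20: raw=0x4C007 flags P=1 W=1 U=1 S=0
  [1] read 0x4C idx=4: raw=0x4F007 flags P=1 W=1 U=1 S=0
  → PA=0x4F92A  (2 entries read)
#4 VA=0xA12539 (r,kernel):
  [0] read 0x3B idx=5: raw=0x50007 flags P=1 W=1 U=1 S=0
  [1] read 0x50 idx=18: raw=0x51007 flags P=1 W=1 U=1 S=0
  → PA=0x51539  (2 entries read)
#5 VA=0x8108B3 (r,kernel):
  [0] read 0x3B idx=4: raw=0x52007 flags P=1 W=1 U=1 S=0
  [1] read 0x52 idx=16: raw=0x56007 flags P=1 W=1 U=1 S=0
  → PA=0x568B3  (2 entries read)
#6 VA=0x209994 (r,kernel):
  [0] read 0x3B idx=1: raw=0x57007 flags P=1 W=1 U=1 S=0
  [1] read 0x57 idx=9: raw=0x3A004 flags P=0 W=0 U=1 S=0
  → PAGE_NOT_PRESENT  (2 entries read)

Access #4 PA: 0x51539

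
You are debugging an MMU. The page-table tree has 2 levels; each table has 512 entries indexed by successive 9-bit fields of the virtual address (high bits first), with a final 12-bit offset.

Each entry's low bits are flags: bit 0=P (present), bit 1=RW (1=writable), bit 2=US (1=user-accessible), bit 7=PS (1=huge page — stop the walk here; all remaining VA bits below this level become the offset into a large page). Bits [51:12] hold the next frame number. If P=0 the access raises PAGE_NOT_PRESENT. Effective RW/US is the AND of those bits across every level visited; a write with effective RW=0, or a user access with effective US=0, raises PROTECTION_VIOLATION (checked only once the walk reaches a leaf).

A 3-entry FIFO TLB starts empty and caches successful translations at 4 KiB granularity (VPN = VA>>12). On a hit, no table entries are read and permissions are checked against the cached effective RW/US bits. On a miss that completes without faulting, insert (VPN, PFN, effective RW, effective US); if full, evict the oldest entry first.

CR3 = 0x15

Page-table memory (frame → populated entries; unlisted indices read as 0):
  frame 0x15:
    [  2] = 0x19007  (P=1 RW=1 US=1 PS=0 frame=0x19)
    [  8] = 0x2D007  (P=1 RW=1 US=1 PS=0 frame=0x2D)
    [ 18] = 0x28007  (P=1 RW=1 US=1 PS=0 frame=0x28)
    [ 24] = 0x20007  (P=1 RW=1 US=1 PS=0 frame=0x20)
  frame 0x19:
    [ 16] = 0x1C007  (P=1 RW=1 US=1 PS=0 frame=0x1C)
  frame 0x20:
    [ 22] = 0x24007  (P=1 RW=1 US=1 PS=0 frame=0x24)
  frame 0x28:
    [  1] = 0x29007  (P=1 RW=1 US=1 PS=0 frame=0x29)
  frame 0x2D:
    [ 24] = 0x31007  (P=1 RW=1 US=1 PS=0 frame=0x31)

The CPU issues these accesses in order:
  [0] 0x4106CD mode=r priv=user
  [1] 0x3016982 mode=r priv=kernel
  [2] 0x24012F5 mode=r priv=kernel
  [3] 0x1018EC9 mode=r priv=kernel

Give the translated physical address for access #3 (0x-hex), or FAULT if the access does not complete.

Trace:
#0 VA=0x4106CD (r,user):
  L0: frame=0x15 idx=2 entry=0x19007 [P=1 RW=1 US=1 PS=0]
  L1: frame=0x19 idx=16 entry=0x1C007 [P=1 RW=1 US=1 PS=0]
  → PA=0x1C6CD  (2 entries read)
#1 VA=0x3016982 (r,kernel):
  L0: frame=0x15 idx=24 entry=0x20007 [P=1 RW=1 US=1 PS=0]
  L1: frame=0x20 idx=22 entry=0x24007 [P=1 RW=1 US=1 PS=0]
  → PA=0x24982  (2 entries read)
#2 VA=0x24012F5 (r,kernel):
  L0: frame=0x15 idx=18 entry=0x28007 [P=1 RW=1 US=1 PS=0]
  L1: frame=0x28 idx=1 entry=0x29007 [P=1 RW=1 US=1 PS=0]
  → PA=0x292F5  (2 entries read)
#3 VA=0x1018EC9 (r,kernel):
  L0: frame=0x15 idx=8 entry=0x2D007 [P=1 RW=1 US=1 PS=0]
  L1: frame=0x2D idx=24 entry=0x31007 [P=1 RW=1 US=1 PS=0]
  → PA=0x31EC9  (2 entries read)

Access #3 PA: 0x31EC9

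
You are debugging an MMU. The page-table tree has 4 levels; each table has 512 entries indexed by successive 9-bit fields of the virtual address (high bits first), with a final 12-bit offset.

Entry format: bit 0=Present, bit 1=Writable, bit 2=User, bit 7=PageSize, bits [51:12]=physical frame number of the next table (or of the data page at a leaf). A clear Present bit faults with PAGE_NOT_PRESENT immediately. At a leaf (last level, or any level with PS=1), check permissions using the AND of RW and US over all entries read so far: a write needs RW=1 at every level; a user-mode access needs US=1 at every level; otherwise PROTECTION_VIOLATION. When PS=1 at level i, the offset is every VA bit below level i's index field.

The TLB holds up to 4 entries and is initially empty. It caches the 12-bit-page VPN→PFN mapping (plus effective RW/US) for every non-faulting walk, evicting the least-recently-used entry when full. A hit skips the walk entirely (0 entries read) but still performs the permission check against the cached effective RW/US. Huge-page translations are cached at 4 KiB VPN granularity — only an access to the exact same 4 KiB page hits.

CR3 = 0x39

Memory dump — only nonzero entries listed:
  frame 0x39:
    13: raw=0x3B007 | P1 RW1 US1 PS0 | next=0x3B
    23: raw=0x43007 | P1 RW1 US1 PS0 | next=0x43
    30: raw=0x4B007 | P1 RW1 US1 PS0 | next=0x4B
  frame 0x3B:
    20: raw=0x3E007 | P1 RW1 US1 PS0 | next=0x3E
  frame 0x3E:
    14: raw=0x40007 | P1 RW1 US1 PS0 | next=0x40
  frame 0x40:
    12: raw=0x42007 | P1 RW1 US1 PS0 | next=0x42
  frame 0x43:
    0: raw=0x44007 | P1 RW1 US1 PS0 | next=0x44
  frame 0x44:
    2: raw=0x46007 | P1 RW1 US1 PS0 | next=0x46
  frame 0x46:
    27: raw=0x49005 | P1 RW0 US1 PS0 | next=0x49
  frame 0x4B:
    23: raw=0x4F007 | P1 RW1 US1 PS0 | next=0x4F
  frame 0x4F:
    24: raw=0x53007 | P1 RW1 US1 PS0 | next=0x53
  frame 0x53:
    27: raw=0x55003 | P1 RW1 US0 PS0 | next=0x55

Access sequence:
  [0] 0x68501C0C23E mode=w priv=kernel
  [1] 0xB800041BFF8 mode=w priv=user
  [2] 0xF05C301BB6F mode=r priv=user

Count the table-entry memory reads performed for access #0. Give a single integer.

Per-access translation:
#0 VA=0x68501C0C23E (w,kernel):
  L0 @0x39[13] → 0x3B007  P=1,RW=1,US=1,PS=0
  L1 @0x3B[20] → 0x3E007  P=1,RW=1,US=1,PS=0
  L2 @0x3E[14] → 0x40007  P=1,RW=1,US=1,PS=0
  L3 @0x40[12] → 0x42007  P=1,RW=1,US=1,PS=0
  ⇒ phys 0x4223E  [4 reads]
#1 VA=0xB800041BFF8 (w,user):
  L0 @0x39[23] → 0x43007  P=1,RW=1,US=1,PS=0
  L1 @0x43[0] → 0x44007  P=1,RW=1,US=1,PS=0
  L2 @0x44[2] → 0x46007  P=1,RW=1,US=1,PS=0
  L3 @0x46[27] → 0x49005  P=1,RW=0,US=1,PS=0
  ⇒ fault: PROTECTION_VIOLATION  — 4 lookups
#2 VA=0xF05C301BB6F (r,user):
  L0 @0x39[30] → 0x4B007  P=1,RW=1,US=1,PS=0
  L1 @0x4B[23] → 0x4F007  P=1,RW=1,US=1,PS=0
  L2 @0x4F[24] → 0x53007  P=1,RW=1,US=1,PS=0
  L3 @0x53[27] → 0x55003  P=1,RW=1,US=0,PS=0
  ⇒ fault: PROTECTION_VIOLATION  — 4 lookups

Entries read for #0: 4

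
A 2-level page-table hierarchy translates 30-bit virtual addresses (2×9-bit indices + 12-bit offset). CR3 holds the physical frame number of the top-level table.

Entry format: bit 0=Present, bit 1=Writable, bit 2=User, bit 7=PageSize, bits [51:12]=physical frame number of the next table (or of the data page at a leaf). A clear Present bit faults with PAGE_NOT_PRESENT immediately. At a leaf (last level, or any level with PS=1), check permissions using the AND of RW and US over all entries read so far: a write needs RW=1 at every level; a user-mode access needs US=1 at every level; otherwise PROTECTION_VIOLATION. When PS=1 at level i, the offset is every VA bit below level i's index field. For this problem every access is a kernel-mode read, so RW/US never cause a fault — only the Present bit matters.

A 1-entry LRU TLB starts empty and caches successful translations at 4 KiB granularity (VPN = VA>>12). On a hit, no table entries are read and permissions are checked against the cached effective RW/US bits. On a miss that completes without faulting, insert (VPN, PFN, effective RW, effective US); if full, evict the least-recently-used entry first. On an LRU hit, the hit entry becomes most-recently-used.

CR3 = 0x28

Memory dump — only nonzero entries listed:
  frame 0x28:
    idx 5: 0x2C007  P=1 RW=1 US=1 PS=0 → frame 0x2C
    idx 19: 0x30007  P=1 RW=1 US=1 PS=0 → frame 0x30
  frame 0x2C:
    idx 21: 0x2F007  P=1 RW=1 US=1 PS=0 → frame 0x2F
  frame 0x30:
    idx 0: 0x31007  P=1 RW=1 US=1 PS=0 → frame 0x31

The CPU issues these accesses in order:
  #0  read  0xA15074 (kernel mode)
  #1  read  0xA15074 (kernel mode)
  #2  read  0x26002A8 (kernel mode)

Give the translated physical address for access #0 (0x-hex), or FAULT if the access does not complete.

Per-access translation:
#0 VA=0xA15074 (r,kernel):
  L0 @0x28[5] → 0x2C007  P=1,RW=1,US=1,PS=0
  L1 @0x2C[21] → 0x2F007  P=1,RW=1,US=1,PS=0
  ✓ 0x2F074  — 2 lookups
#1 VA=0xA15074 (r,kernel):
  TLB hit vpn=0xA15 → PA=0x2F074
#2 VA=0x26002A8 (r,kernel):
  L0 @0x28[19] → 0x30007  P=1,RW=1,US=1,PS=0
  L1 @0x30[0] → 0x31007  P=1,RW=1,US=1,PS=0
  ✓ 0x312A8  — 2 lookups

Access #0 PA: 0x2F074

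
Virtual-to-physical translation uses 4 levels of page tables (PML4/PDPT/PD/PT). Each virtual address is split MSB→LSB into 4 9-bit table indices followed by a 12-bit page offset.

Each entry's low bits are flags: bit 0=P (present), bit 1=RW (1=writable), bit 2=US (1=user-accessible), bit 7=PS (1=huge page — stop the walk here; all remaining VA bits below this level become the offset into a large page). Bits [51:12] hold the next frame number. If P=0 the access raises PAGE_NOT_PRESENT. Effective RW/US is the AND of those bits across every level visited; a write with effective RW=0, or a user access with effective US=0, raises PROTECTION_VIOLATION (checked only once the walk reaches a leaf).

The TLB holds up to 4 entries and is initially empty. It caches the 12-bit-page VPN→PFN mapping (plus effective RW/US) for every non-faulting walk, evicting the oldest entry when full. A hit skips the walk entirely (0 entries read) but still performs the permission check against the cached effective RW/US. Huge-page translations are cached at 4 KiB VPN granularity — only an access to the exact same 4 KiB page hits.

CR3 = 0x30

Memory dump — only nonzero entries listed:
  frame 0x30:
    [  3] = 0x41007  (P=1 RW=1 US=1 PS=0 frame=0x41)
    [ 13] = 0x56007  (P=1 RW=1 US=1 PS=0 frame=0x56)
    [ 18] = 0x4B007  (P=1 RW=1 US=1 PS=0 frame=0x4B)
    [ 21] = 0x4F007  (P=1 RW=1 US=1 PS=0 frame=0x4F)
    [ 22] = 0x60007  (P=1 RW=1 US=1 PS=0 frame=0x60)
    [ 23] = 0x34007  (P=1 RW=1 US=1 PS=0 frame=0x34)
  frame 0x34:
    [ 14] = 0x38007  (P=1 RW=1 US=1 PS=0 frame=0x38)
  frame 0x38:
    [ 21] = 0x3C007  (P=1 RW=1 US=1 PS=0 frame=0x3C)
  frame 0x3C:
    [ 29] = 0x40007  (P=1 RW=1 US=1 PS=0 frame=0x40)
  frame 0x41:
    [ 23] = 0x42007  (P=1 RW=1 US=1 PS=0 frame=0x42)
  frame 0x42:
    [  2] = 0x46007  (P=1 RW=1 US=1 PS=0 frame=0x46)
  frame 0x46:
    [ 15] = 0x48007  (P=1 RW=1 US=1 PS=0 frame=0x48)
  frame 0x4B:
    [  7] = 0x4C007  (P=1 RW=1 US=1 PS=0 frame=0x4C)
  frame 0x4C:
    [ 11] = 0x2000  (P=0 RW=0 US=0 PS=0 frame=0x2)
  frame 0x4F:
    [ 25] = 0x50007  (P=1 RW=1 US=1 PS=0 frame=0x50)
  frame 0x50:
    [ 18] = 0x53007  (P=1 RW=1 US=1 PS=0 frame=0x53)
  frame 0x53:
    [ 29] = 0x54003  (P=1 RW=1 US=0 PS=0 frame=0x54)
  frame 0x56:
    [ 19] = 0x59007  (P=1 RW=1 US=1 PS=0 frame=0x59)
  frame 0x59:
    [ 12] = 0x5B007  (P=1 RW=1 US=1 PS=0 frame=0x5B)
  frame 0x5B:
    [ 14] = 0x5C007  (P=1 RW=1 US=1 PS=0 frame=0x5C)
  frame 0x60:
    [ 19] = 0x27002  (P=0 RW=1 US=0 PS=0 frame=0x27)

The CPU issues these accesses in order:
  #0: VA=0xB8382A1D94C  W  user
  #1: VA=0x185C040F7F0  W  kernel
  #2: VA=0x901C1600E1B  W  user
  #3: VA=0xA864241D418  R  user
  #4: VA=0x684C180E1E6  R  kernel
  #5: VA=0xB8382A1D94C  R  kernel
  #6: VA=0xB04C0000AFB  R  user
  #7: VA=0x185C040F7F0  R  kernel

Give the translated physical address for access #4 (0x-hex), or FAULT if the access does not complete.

Trace:
#0 VA=0xB8382A1D94C (w,user):
  lvl0: tbl 0x30, slot 23 ⇒ 0x34007 (P1/RW1/US1/PS0)
  lvl1: tbl 0x34, slot 14 ⇒ 0x38007 (P1/RW1/US1/PS0)
  lvl2: tbl 0x38, slot 21 ⇒ 0x3C007 (P1/RW1/US1/PS0)
  lvl3: tbl 0x3C, slot 29 ⇒ 0x40007 (P1/RW1/US1/PS0)
  → PA=0x4094C  (4 entries read)
#1 VA=0x185C040F7F0 (w,kernel):
  lvl0: tbl 0x30, slot 3 ⇒ 0x41007 (P1/RW1/US1/PS0)
  lvl1: tbl 0x41, slot 23 ⇒ 0x42007 (P1/RW1/US1/PS0)
  lvl2: tbl 0x42, slot 2 ⇒ 0x46007 (P1/RW1/US1/PS0)
  lvl3: tbl 0x46, slot 15 ⇒ 0x48007 (P1/RW1/US1/PS0)
  → PA=0x487F0  (4 entries read)
#2 VA=0x901C1600E1B (w,user):
  lvl0: tbl 0x30, slot 18 ⇒ 0x4B007 (P1/RW1/US1/PS0)
  lvl1: tbl 0x4B, slot 7 ⇒ 0x4C007 (P1/RW1/US1/PS0)
  lvl2: tbl 0x4C, slot 11 ⇒ 0x2000 (P0/RW0/US0/PS0)
  → PAGE_NOT_PRESENT  (3 entries read)
#3 VA=0xA864241D418 (r,user):
  lvl0: tbl 0x30, slot 21 ⇒ 0x4F007 (P1/RW1/US1/PS0)
  lvl1: tbl 0x4F, slot 25 ⇒ 0x50007 (P1/RW1/US1/PS0)
  lvl2: tbl 0x50, slot 18 ⇒ 0x53007 (P1/RW1/US1/PS0)
  lvl3: tbl 0x53, slot 29 ⇒ 0x54003 (P1/RW1/US0/PS0)
  → PROTECTION_VIOLATION  (4 entries read)
#4 VA=0x684C180E1E6 (r,kernel):
  lvl0: tbl 0x30, slot 13 ⇒ 0x56007 (P1/RW1/US1/PS0)
  lvl1: tbl 0x56, slot 19 ⇒ 0x59007 (P1/RW1/US1/PS0)
  lvl2: tbl 0x59, slot 12 ⇒ 0x5B007 (P1/RW1/US1/PS0)
  lvl3: tbl 0x5B, slot 14 ⇒ 0x5C007 (P1/RW1/US1/PS0)
  → PA=0x5C1E6  (4 entries read)
#5 VA=0xB8382A1D94C (r,kernel):
  TLB hit vpn=0xB8382A1D → PA=0x4094C
#6 VA=0xB04C0000AFB (r,user):
  lvl0: tbl 0x30, slot 22 ⇒ 0x60007 (P1/RW1/US1/PS0)
  lvl1: tbl 0x60, slot 19 ⇒ 0x27002 (P0/RW1/US0/PS0)
  → PAGE_NOT_PRESENT  (2 entries read)
#7 VA=0x185C040F7F0 (r,kernel):
  TLB hit vpn=0x185C040F → PA=0x487F0

Access #4 PA: 0x5C1E6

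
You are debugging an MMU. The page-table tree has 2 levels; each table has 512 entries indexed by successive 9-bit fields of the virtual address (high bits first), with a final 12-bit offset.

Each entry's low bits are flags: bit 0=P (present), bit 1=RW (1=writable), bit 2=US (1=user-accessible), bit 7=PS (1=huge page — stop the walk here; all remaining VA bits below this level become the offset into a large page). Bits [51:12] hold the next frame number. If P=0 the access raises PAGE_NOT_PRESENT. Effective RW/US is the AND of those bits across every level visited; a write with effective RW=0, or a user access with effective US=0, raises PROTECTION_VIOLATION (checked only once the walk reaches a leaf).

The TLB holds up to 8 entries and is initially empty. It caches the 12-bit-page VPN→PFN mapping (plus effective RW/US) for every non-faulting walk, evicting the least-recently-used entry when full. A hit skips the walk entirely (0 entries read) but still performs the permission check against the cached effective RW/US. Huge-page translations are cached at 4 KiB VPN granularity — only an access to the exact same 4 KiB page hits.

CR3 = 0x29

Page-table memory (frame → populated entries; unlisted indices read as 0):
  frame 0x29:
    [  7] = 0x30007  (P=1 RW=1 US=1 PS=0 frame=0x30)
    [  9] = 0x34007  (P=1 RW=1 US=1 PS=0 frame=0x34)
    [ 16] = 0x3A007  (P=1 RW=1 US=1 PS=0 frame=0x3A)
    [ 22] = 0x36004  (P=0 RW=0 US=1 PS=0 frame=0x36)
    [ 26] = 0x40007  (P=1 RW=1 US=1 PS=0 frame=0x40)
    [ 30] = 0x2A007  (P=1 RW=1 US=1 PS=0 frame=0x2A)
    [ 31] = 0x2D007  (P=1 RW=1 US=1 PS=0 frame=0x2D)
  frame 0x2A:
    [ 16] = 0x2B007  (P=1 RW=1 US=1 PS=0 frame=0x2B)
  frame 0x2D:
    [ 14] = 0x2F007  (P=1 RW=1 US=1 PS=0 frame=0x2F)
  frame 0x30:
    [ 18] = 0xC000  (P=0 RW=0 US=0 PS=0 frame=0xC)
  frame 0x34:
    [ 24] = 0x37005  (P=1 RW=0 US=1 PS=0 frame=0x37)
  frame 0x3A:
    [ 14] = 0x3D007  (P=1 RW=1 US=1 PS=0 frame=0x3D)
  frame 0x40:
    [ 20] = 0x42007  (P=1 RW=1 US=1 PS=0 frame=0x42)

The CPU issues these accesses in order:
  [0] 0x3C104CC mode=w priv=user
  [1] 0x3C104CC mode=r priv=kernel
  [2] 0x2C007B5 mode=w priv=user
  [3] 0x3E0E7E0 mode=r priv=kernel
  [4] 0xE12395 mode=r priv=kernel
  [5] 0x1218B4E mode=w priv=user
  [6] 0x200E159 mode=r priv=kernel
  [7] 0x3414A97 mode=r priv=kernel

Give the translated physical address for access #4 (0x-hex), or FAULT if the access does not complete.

Walk each access:
#0 VA=0x3C104CC (w,user):
  lvl0: tbl 0x29, slot 30 ⇒ 0x2A007 (P1/RW1/US1/PS0)
  lvl1: tbl 0x2A, slot 16 ⇒ 0x2B007 (P1/RW1/US1/PS0)
  ✓ 0x2B4CC  — 2 lookups
#1 VA=0x3C104CC (r,kernel):
  TLB hit vpn=0x3C10 → PA=0x2B4CC
#2 VA=0x2C007B5 (w,user):
  lvl0: tbl 0x29, slot 22 ⇒ 0x36004 (P0/RW0/US1/PS0)
  → PAGE_NOT_PRESENT  (1 entries read)
#3 VA=0x3E0E7E0 (r,kernel):
  lvl0: tbl 0x29, slot 31 ⇒ 0x2D007 (P1/RW1/US1/PS0)
  lvl1: tbl 0x2D, slot 14 ⇒ 0x2F007 (P1/RW1/US1/PS0)
  ✓ 0x2F7E0  — 2 lookups
#4 VA=0xE12395 (r,kernel):
  lvl0: tbl 0x29, slot 7 ⇒ 0x30007 (P1/RW1/US1/PS0)
  lvl1: tbl 0x30, slot 18 ⇒ 0xC000 (P0/RW0/US0/PS0)
  → PAGE_NOT_PRESENT  (2 entries read)
#5 VA=0x1218B4E (w,user):
  lvl0: tbl 0x29, slot 9 ⇒ 0x34007 (P1/RW1/US1/PS0)
  lvl1: tbl 0x34, slot 24 ⇒ 0x37005 (P1/RW0/US1/PS0)
  → PROTECTION_VIOLATION  (2 entries read)
#6 VA=0x200E159 (r,kernel):
  lvl0: tbl 0x29, slot 16 ⇒ 0x3A007 (P1/RW1/US1/PS0)
  lvl1: tbl 0x3A, slot 14 ⇒ 0x3D007 (P1/RW1/US1/PS0)
  ✓ 0x3D159  — 2 lookups
#7 VA=0x3414A97 (r,kernel):
  lvl0: tbl 0x29, slot 26 ⇒ 0x40007 (P1/RW1/US1/PS0)
  lvl1: tbl 0x40, slot 20 ⇒ 0x42007 (P1/RW1/US1/PS0)
  ✓ 0x42A97  — 2 lookups

Access #4 PA: FAULT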